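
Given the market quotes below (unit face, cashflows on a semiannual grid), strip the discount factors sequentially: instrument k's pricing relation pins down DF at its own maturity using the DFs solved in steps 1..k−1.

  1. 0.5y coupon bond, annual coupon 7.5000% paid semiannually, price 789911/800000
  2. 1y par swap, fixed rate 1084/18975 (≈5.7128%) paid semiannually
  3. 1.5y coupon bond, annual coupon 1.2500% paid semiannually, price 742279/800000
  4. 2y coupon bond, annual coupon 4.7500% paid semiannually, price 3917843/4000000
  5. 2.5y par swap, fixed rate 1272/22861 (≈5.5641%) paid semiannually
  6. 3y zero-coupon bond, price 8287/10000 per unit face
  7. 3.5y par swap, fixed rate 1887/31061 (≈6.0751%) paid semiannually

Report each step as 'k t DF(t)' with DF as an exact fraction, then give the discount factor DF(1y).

1 1/2 9517/10000
2 1 4729/5000
3 3/2 9103/10000
4 2 2229/2500
5 5/2 1091/1250
6 3 8287/10000
7 7/2 8113/10000
DF(1y) = 4729/5000 ≈ 0.945800

step 1 [0.5y] bond c/2=3/80: DF=(789911/800000 − 3/80·(0))/(1+3/80) = 9517/10000 ≈ 0.951700
step 2 [1y] swap r/2=542/18975: DF=(1 − 542/18975·(0.951700))/(1+542/18975) = 4729/5000 ≈ 0.945800
step 3 [1.5y] bond c/2=1/160: DF=(742279/800000 − 1/160·(0.951700+0.945800))/(1+1/160) = 9103/10000 ≈ 0.910300
step 4 [2y] bond c/2=19/800: DF=(3917843/4000000 − 19/800·(0.951700+0.945800+0.910300))/(1+19/800) = 2229/2500 ≈ 0.891600
step 5 [2.5y] swap r/2=636/22861: DF=(1 − 636/22861·(0.951700+0.945800+0.910300+0.891600))/(1+636/22861) = 1091/1250 ≈ 0.872800
step 6 [3y] zero: DF = P = 8287/10000 ≈ 0.828700
step 7 [3.5y] swap r/2=1887/62122: DF=(1 − 1887/62122·(0.951700+0.945800+0.910300+0.891600+0.872800+0.828700))/(1+1887/62122) = 8113/10000 ≈ 0.811300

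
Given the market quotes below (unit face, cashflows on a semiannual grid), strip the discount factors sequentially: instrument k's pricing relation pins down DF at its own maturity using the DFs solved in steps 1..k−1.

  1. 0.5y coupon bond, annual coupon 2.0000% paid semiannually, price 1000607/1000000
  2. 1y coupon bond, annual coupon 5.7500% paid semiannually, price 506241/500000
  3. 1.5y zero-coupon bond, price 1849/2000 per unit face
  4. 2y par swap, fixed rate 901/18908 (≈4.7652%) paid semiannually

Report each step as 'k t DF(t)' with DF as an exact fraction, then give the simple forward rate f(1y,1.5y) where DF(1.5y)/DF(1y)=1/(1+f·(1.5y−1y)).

1 1/2 9907/10000
2 1 1913/2000
3 3/2 1849/2000
4 2 9099/10000
f(1y,1.5y) = ((1913/2000)/(1849/2000) − 1)/(1/2) = 128/1849 ≈ 6.9227%

step 1 [0.5y] bond c/2=1/100: DF=(1000607/1000000 − 1/100·(0))/(1+1/100) = 9907/10000 ≈ 0.990700
step 2 [1y] bond c/2=23/800: DF=(506241/500000 − 23/800·(0.990700))/(1+23/800) = 1913/2000 ≈ 0.956500
step 3 [1.5y] zero: DF = P = 1849/2000 ≈ 0.924500
step 4 [2y] swap r/2=901/37816: DF=(1 − 901/37816·(0.990700+0.956500+0.924500))/(1+901/37816) = 9099/10000 ≈ 0.909900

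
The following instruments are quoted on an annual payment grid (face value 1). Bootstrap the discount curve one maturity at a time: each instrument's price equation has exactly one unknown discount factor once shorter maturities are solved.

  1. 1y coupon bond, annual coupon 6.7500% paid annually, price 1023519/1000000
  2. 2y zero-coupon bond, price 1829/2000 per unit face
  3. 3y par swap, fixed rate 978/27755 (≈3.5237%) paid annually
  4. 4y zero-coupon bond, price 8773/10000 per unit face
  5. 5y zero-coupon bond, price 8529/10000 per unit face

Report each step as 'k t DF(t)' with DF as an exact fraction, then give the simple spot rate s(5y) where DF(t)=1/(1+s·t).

step 1 [1y] bond c/1=27/400: DF=(1023519/1000000 − 27/400·(0))/(1+27/400) = 2397/2500 ≈ 0.958800
step 2 [2y] zero: DF = P = 1829/2000 ≈ 0.914500
step 3 [3y] swap r/1=978/27755: DF=(1 − 978/27755·(0.958800+0.914500))/(1+978/27755) = 4511/5000 ≈ 0.902200
step 4 [4y] zero: DF = P = 8773/10000 ≈ 0.877300
step 5 [5y] zero: DF = P = 8529/10000 ≈ 0.852900

1 1 2397/2500
2 2 1829/2000
3 3 4511/5000
4 4 8773/10000
5 5 8529/10000
s(5y) = (1/(8529/10000) − 1)/(5) = 1471/42645 ≈ 3.4494%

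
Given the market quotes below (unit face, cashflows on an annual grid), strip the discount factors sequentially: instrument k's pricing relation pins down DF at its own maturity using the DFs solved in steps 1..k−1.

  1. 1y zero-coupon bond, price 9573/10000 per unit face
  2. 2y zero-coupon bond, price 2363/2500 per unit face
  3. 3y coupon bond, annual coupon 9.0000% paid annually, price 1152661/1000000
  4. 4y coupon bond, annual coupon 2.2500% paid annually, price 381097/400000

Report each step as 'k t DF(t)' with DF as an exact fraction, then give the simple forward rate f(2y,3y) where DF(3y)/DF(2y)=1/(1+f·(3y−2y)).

1 1 9573/10000
2 2 2363/2500
3 3 2251/2500
4 4 8701/10000
f(2y,3y) = ((2363/2500)/(2251/2500) − 1)/(1) = 112/2251 ≈ 4.9756%

step 1 [1y] zero: DF = P = 9573/10000 ≈ 0.957300
step 2 [2y] zero: DF = P = 2363/2500 ≈ 0.945200
step 3 [3y] bond c/1=9/100: DF=(1152661/1000000 − 9/100·(0.957300+0.945200))/(1+9/100) = 2251/2500 ≈ 0.900400
step 4 [4y] bond c/1=9/400: DF=(381097/400000 − 9/400·(0.957300+0.945200+0.900400))/(1+9/400) = 8701/10000 ≈ 0.870100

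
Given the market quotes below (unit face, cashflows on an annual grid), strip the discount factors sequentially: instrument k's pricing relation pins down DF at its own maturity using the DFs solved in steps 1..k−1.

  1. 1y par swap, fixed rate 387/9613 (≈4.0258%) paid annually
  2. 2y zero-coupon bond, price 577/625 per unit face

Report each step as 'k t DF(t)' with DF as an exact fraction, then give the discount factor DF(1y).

step 1 [1y] swap r/1=387/9613: DF=(1 − 387/9613·(0))/(1+387/9613) = 9613/10000 ≈ 0.961300
step 2 [2y] zero: DF = P = 577/625 ≈ 0.923200

1 1 9613/10000
2 2 577/625
DF(1y) = 9613/10000 ≈ 0.961300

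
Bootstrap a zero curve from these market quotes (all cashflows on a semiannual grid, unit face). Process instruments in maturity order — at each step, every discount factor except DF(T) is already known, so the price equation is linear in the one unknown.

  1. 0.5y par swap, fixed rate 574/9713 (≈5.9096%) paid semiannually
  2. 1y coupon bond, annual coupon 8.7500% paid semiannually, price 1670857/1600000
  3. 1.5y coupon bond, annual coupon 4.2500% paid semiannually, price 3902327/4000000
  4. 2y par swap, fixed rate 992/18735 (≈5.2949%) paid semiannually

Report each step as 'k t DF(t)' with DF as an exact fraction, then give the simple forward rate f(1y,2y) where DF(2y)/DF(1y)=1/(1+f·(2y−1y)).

step 1 [0.5y] swap r/2=287/9713: DF=(1 − 287/9713·(0))/(1+287/9713) = 9713/10000 ≈ 0.971300
step 2 [1y] bond c/2=7/160: DF=(1670857/1600000 − 7/160·(0.971300))/(1+7/160) = 4799/5000 ≈ 0.959800
step 3 [1.5y] bond c/2=17/800: DF=(3902327/4000000 − 17/800·(0.971300+0.959800))/(1+17/800) = 9151/10000 ≈ 0.915100
step 4 [2y] swap r/2=496/18735: DF=(1 − 496/18735·(0.971300+0.959800+0.915100))/(1+496/18735) = 563/625 ≈ 0.900800

1 1/2 9713/10000
2 1 4799/5000
3 3/2 9151/10000
4 2 563/625
f(1y,2y) = ((4799/5000)/(563/625) − 1)/(1) = 295/4504 ≈ 6.5497%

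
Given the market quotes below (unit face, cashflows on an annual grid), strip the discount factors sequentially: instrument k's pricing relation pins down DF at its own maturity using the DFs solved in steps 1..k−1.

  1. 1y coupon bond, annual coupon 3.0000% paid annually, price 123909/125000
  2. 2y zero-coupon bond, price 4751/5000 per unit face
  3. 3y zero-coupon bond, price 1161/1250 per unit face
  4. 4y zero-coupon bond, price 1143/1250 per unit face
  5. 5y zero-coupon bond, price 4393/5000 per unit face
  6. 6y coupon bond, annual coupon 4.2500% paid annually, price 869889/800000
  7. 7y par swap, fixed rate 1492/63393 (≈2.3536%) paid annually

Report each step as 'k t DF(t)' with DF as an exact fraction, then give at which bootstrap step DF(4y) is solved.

1 1 1203/1250
2 2 4751/5000
3 3 1161/1250
4 4 1143/1250
5 5 4393/5000
6 6 8541/10000
7 7 2127/2500
DF(4y) is solved at step 4

step 1 [1y] bond c/1=3/100: DF=(123909/125000 − 3/100·(0))/(1+3/100) = 1203/1250 ≈ 0.962400
step 2 [2y] zero: DF = P = 4751/5000 ≈ 0.950200
step 3 [3y] zero: DF = P = 1161/1250 ≈ 0.928800
step 4 [4y] zero: DF = P = 1143/1250 ≈ 0.914400
step 5 [5y] zero: DF = P = 4393/5000 ≈ 0.878600
step 6 [6y] bond c/1=17/400: DF=(869889/800000 − 17/400·(0.962400+0.950200+0.928800+0.914400+0.878600))/(1+17/400) = 8541/10000 ≈ 0.854100
step 7 [7y] swap r/1=1492/63393: DF=(1 − 1492/63393·(0.962400+0.950200+0.928800+0.914400+0.878600+0.854100))/(1+1492/63393) = 2127/2500 ≈ 0.850800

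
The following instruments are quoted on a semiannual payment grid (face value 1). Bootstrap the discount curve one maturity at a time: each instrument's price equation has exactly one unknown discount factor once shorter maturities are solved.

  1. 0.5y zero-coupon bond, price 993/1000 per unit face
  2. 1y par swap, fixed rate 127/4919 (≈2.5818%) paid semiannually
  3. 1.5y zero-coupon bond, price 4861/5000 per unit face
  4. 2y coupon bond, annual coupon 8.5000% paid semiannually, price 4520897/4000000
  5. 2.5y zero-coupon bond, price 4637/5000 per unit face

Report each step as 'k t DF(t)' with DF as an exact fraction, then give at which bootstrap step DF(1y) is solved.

step 1 [0.5y] zero: DF = P = 993/1000 ≈ 0.993000
step 2 [1y] swap r/2=127/9838: DF=(1 − 127/9838·(0.993000))/(1+127/9838) = 4873/5000 ≈ 0.974600
step 3 [1.5y] zero: DF = P = 4861/5000 ≈ 0.972200
step 4 [2y] bond c/2=17/400: DF=(4520897/4000000 − 17/400·(0.993000+0.974600+0.972200))/(1+17/400) = 9643/10000 ≈ 0.964300
step 5 [2.5y] zero: DF = P = 4637/5000 ≈ 0.927400

1 1/2 993/1000
2 1 4873/5000
3 3/2 4861/5000
4 2 9643/10000
5 5/2 4637/5000
DF(1y) is solved at step 2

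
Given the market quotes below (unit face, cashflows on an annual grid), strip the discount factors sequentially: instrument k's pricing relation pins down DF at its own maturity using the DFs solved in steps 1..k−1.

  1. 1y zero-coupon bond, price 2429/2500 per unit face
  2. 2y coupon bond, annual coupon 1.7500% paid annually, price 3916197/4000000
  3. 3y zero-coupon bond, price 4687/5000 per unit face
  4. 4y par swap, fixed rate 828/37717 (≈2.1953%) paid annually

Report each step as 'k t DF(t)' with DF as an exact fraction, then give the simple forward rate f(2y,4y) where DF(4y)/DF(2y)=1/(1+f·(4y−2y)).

step 1 [1y] zero: DF = P = 2429/2500 ≈ 0.971600
step 2 [2y] bond c/1=7/400: DF=(3916197/4000000 − 7/400·(0.971600))/(1+7/400) = 1891/2000 ≈ 0.945500
step 3 [3y] zero: DF = P = 4687/5000 ≈ 0.937400
step 4 [4y] swap r/1=828/37717: DF=(1 − 828/37717·(0.971600+0.945500+0.937400))/(1+828/37717) = 2293/2500 ≈ 0.917200

1 1 2429/2500
2 2 1891/2000
3 3 4687/5000
4 4 2293/2500
f(2y,4y) = ((1891/2000)/(2293/2500) − 1)/(2) = 283/18344 ≈ 1.5427%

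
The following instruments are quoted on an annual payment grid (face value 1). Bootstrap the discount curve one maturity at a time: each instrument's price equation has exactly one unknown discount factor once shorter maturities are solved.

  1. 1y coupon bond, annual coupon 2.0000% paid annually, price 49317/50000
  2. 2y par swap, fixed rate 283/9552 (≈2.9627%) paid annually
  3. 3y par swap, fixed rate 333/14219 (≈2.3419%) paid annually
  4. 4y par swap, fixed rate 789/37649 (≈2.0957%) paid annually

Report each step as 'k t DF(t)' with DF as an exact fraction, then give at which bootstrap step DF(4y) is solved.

step 1 [1y] bond c/1=1/50: DF=(49317/50000 − 1/50·(0))/(1+1/50) = 967/1000 ≈ 0.967000
step 2 [2y] swap r/1=283/9552: DF=(1 − 283/9552·(0.967000))/(1+283/9552) = 4717/5000 ≈ 0.943400
step 3 [3y] swap r/1=333/14219: DF=(1 − 333/14219·(0.967000+0.943400))/(1+333/14219) = 4667/5000 ≈ 0.933400
step 4 [4y] swap r/1=789/37649: DF=(1 − 789/37649·(0.967000+0.943400+0.933400))/(1+789/37649) = 9211/10000 ≈ 0.921100

1 1 967/1000
2 2 4717/5000
3 3 4667/5000
4 4 9211/10000
DF(4y) is solved at step 4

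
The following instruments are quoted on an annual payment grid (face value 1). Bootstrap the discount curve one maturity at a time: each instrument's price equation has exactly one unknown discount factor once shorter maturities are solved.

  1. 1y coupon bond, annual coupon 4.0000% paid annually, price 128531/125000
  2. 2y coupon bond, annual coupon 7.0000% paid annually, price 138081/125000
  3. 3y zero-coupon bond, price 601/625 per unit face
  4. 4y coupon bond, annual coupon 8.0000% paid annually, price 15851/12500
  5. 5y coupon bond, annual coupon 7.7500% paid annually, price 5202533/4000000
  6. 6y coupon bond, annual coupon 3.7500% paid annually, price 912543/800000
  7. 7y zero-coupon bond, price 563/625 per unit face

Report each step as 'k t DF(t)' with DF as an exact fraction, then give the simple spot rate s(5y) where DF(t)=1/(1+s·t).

step 1 [1y] bond c/1=1/25: DF=(128531/125000 − 1/25·(0))/(1+1/25) = 9887/10000 ≈ 0.988700
step 2 [2y] bond c/1=7/100: DF=(138081/125000 − 7/100·(0.988700))/(1+7/100) = 9677/10000 ≈ 0.967700
step 3 [3y] zero: DF = P = 601/625 ≈ 0.961600
step 4 [4y] bond c/1=2/25: DF=(15851/12500 − 2/25·(0.988700+0.967700+0.961600))/(1+2/25) = 479/500 ≈ 0.958000
step 5 [5y] bond c/1=31/400: DF=(5202533/4000000 − 31/400·(0.988700+0.967700+0.961600+0.958000))/(1+31/400) = 9283/10000 ≈ 0.928300
step 6 [6y] bond c/1=3/80: DF=(912543/800000 − 3/80·(0.988700+0.967700+0.961600+0.958000+0.928300))/(1+3/80) = 4629/5000 ≈ 0.925800
step 7 [7y] zero: DF = P = 563/625 ≈ 0.900800

1 1 9887/10000
2 2 9677/10000
3 3 601/625
4 4 479/500
5 5 9283/10000
6 6 4629/5000
7 7 563/625
s(5y) = (1/(9283/10000) − 1)/(5) = 717/46415 ≈ 1.5448%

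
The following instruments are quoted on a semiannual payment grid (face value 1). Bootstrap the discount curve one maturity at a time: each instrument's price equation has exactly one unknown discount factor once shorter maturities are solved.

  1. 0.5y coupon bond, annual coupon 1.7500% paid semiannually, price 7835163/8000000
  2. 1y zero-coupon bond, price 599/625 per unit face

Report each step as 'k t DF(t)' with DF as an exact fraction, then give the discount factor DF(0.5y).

step 1 [0.5y] bond c/2=7/800: DF=(7835163/8000000 − 7/800·(0))/(1+7/800) = 9709/10000 ≈ 0.970900
step 2 [1y] zero: DF = P = 599/625 ≈ 0.958400

1 1/2 9709/10000
2 1 599/625
DF(0.5y) = 9709/10000 ≈ 0.970900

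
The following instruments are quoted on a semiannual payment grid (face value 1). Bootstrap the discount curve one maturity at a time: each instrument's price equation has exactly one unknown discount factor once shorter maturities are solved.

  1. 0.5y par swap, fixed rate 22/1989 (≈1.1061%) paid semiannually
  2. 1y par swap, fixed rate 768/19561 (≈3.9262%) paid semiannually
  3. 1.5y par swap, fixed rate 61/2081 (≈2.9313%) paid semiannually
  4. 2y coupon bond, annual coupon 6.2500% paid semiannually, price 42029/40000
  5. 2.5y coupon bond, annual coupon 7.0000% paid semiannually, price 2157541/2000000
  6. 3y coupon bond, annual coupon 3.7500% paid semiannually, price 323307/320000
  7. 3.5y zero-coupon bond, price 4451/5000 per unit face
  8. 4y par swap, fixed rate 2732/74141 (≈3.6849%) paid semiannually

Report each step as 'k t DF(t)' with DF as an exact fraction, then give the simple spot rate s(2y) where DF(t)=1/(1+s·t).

step 1 [0.5y] swap r/2=11/1989: DF=(1 − 11/1989·(0))/(1+11/1989) = 1989/2000 ≈ 0.994500
step 2 [1y] swap r/2=384/19561: DF=(1 − 384/19561·(0.994500))/(1+384/19561) = 601/625 ≈ 0.961600
step 3 [1.5y] swap r/2=61/4162: DF=(1 − 61/4162·(0.994500+0.961600))/(1+61/4162) = 9573/10000 ≈ 0.957300
step 4 [2y] bond c/2=1/32: DF=(42029/40000 − 1/32·(0.994500+0.961600+0.957300))/(1+1/32) = 4653/5000 ≈ 0.930600
step 5 [2.5y] bond c/2=7/200: DF=(2157541/2000000 − 7/200·(0.994500+0.961600+0.957300+0.930600))/(1+7/200) = 9123/10000 ≈ 0.912300
step 6 [3y] bond c/2=3/160: DF=(323307/320000 − 3/160·(0.994500+0.961600+0.957300+0.930600+0.912300))/(1+3/160) = 4521/5000 ≈ 0.904200
step 7 [3.5y] zero: DF = P = 4451/5000 ≈ 0.890200
step 8 [4y] swap r/2=1366/74141: DF=(1 − 1366/74141·(0.994500+0.961600+0.957300+0.930600+0.912300+0.904200+0.890200))/(1+1366/74141) = 4317/5000 ≈ 0.863400

1 1/2 1989/2000
2 1 601/625
3 3/2 9573/10000
4 2 4653/5000
5 5/2 9123/10000
6 3 4521/5000
7 7/2 4451/5000
8 4 4317/5000
s(2y) = (1/(4653/5000) − 1)/(2) = 347/9306 ≈ 3.7288%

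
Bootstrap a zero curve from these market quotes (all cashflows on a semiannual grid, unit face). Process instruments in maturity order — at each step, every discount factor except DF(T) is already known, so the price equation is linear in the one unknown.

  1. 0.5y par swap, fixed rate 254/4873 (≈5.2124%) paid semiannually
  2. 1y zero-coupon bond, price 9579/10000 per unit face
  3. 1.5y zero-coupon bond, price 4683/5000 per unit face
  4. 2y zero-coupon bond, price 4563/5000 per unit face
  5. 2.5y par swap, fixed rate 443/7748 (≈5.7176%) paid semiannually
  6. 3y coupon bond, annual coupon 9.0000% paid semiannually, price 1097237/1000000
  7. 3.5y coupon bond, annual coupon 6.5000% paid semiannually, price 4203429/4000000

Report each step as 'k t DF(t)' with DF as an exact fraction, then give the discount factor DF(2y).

step 1 [0.5y] swap r/2=127/4873: DF=(1 − 127/4873·(0))/(1+127/4873) = 4873/5000 ≈ 0.974600
step 2 [1y] zero: DF = P = 9579/10000 ≈ 0.957900
step 3 [1.5y] zero: DF = P = 4683/5000 ≈ 0.936600
step 4 [2y] zero: DF = P = 4563/5000 ≈ 0.912600
step 5 [2.5y] swap r/2=443/15496: DF=(1 − 443/15496·(0.974600+0.957900+0.936600+0.912600))/(1+443/15496) = 8671/10000 ≈ 0.867100
step 6 [3y] bond c/2=9/200: DF=(1097237/1000000 − 9/200·(0.974600+0.957900+0.936600+0.912600+0.867100))/(1+9/200) = 4249/5000 ≈ 0.849800
step 7 [3.5y] bond c/2=13/400: DF=(4203429/4000000 − 13/400·(0.974600+0.957900+0.936600+0.912600+0.867100+0.849800))/(1+13/400) = 8447/10000 ≈ 0.844700

1 1/2 4873/5000
2 1 9579/10000
3 3/2 4683/5000
4 2 4563/5000
5 5/2 8671/10000
6 3 4249/5000
7 7/2 8447/10000
DF(2y) = 4563/5000 ≈ 0.912600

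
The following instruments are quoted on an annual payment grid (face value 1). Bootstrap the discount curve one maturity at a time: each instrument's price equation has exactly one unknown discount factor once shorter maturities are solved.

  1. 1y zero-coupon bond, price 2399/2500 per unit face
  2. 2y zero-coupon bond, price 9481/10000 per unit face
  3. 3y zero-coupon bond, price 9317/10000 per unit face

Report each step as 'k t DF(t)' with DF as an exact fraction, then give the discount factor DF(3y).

1 1 2399/2500
2 2 9481/10000
3 3 9317/10000
DF(3y) = 9317/10000 ≈ 0.931700

step 1 [1y] zero: DF = P = 2399/2500 ≈ 0.959600
step 2 [2y] zero: DF = P = 9481/10000 ≈ 0.948100
step 3 [3y] zero: DF = P = 9317/10000 ≈ 0.931700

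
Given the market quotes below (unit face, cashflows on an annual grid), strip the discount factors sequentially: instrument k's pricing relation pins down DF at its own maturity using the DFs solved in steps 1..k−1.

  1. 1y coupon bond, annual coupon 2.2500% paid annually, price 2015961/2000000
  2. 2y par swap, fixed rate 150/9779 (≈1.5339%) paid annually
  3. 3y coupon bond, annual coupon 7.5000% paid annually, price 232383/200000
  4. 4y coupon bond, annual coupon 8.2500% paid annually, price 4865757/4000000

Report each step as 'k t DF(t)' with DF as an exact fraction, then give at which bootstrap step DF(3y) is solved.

1 1 4929/5000
2 2 97/100
3 3 2361/2500
4 4 9027/10000
DF(3y) is solved at step 3

step 1 [1y] bond c/1=9/400: DF=(2015961/2000000 − 9/400·(0))/(1+9/400) = 4929/5000 ≈ 0.985800
step 2 [2y] swap r/1=150/9779: DF=(1 − 150/9779·(0.985800))/(1+150/9779) = 97/100 ≈ 0.970000
step 3 [3y] bond c/1=3/40: DF=(232383/200000 − 3/40·(0.985800+0.970000))/(1+3/40) = 2361/2500 ≈ 0.944400
step 4 [4y] bond c/1=33/400: DF=(4865757/4000000 − 33/400·(0.985800+0.970000+0.944400))/(1+33/400) = 9027/10000 ≈ 0.902700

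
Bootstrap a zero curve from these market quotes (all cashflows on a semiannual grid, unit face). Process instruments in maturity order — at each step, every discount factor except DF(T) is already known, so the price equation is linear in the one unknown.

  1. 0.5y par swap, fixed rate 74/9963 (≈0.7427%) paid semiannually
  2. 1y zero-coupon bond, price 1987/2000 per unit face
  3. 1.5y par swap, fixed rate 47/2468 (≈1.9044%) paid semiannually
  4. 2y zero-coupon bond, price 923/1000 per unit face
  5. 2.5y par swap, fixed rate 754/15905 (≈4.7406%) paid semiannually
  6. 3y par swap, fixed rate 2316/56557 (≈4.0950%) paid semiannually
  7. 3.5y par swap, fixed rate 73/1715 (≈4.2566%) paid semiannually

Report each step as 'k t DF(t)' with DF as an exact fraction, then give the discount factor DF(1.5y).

step 1 [0.5y] swap r/2=37/9963: DF=(1 − 37/9963·(0))/(1+37/9963) = 9963/10000 ≈ 0.996300
step 2 [1y] zero: DF = P = 1987/2000 ≈ 0.993500
step 3 [1.5y] swap r/2=47/4936: DF=(1 − 47/4936·(0.996300+0.993500))/(1+47/4936) = 4859/5000 ≈ 0.971800
step 4 [2y] zero: DF = P = 923/1000 ≈ 0.923000
step 5 [2.5y] swap r/2=377/15905: DF=(1 − 377/15905·(0.996300+0.993500+0.971800+0.923000))/(1+377/15905) = 8869/10000 ≈ 0.886900
step 6 [3y] swap r/2=1158/56557: DF=(1 − 1158/56557·(0.996300+0.993500+0.971800+0.923000+0.886900))/(1+1158/56557) = 4421/5000 ≈ 0.884200
step 7 [3.5y] swap r/2=73/3430: DF=(1 − 73/3430·(0.996300+0.993500+0.971800+0.923000+0.886900+0.884200))/(1+73/3430) = 8613/10000 ≈ 0.861300

1 1/2 9963/10000
2 1 1987/2000
3 3/2 4859/5000
4 2 923/1000
5 5/2 8869/10000
6 3 4421/5000
7 7/2 8613/10000
DF(1.5y) = 4859/5000 ≈ 0.971800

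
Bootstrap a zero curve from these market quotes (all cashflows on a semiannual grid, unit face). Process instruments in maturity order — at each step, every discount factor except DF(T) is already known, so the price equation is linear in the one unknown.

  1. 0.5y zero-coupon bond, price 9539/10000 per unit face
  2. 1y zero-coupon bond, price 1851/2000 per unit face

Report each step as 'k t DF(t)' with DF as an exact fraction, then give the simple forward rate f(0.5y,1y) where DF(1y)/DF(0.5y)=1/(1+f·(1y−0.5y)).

1 1/2 9539/10000
2 1 1851/2000
f(0.5y,1y) = ((9539/10000)/(1851/2000) − 1)/(1/2) = 568/9255 ≈ 6.1372%

step 1 [0.5y] zero: DF = P = 9539/10000 ≈ 0.953900
step 2 [1y] zero: DF = P = 1851/2000 ≈ 0.925500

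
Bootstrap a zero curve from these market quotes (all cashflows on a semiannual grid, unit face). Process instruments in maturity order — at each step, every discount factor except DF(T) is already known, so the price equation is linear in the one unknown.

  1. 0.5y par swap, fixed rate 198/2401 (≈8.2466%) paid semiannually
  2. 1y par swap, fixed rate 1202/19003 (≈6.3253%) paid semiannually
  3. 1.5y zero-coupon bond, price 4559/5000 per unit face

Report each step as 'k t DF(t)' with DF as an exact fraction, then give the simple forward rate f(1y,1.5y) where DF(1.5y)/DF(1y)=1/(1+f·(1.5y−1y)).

1 1/2 2401/2500
2 1 9399/10000
3 3/2 4559/5000
f(1y,1.5y) = ((9399/10000)/(4559/5000) − 1)/(1/2) = 281/4559 ≈ 6.1636%

step 1 [0.5y] swap r/2=99/2401: DF=(1 − 99/2401·(0))/(1+99/2401) = 2401/2500 ≈ 0.960400
step 2 [1y] swap r/2=601/19003: DF=(1 − 601/19003·(0.960400))/(1+601/19003) = 9399/10000 ≈ 0.939900
step 3 [1.5y] zero: DF = P = 4559/5000 ≈ 0.911800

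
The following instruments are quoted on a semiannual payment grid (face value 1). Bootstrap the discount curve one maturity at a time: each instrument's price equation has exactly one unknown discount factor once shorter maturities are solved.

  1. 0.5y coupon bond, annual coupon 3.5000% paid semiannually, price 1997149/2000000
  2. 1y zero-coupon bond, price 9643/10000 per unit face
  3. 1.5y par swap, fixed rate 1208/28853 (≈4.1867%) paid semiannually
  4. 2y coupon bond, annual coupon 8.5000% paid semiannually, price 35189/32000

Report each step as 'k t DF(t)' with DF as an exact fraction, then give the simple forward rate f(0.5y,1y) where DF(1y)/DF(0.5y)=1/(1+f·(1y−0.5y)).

1 1/2 4907/5000
2 1 9643/10000
3 3/2 2349/2500
4 2 2343/2500
f(0.5y,1y) = ((4907/5000)/(9643/10000) − 1)/(1/2) = 342/9643 ≈ 3.5466%

step 1 [0.5y] bond c/2=7/400: DF=(1997149/2000000 − 7/400·(0))/(1+7/400) = 4907/5000 ≈ 0.981400
step 2 [1y] zero: DF = P = 9643/10000 ≈ 0.964300
step 3 [1.5y] swap r/2=604/28853: DF=(1 − 604/28853·(0.981400+0.964300))/(1+604/28853) = 2349/2500 ≈ 0.939600
step 4 [2y] bond c/2=17/400: DF=(35189/32000 − 17/400·(0.981400+0.964300+0.939600))/(1+17/400) = 2343/2500 ≈ 0.937200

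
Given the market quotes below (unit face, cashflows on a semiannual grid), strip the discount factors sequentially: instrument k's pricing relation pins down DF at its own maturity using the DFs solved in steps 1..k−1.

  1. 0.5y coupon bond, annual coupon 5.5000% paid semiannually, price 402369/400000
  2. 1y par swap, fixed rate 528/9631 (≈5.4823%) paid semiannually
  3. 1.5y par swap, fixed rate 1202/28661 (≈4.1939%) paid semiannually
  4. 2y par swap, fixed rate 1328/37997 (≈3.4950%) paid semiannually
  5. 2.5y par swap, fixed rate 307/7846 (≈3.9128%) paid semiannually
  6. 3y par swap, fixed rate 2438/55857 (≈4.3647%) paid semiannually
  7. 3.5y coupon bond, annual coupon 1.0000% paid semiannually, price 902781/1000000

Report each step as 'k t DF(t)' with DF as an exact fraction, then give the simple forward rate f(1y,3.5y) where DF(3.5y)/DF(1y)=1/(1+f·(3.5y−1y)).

step 1 [0.5y] bond c/2=11/400: DF=(402369/400000 − 11/400·(0))/(1+11/400) = 979/1000 ≈ 0.979000
step 2 [1y] swap r/2=264/9631: DF=(1 − 264/9631·(0.979000))/(1+264/9631) = 592/625 ≈ 0.947200
step 3 [1.5y] swap r/2=601/28661: DF=(1 − 601/28661·(0.979000+0.947200))/(1+601/28661) = 9399/10000 ≈ 0.939900
step 4 [2y] swap r/2=664/37997: DF=(1 − 664/37997·(0.979000+0.947200+0.939900))/(1+664/37997) = 1167/1250 ≈ 0.933600
step 5 [2.5y] swap r/2=307/15692: DF=(1 − 307/15692·(0.979000+0.947200+0.939900+0.933600))/(1+307/15692) = 9079/10000 ≈ 0.907900
step 6 [3y] swap r/2=1219/55857: DF=(1 − 1219/55857·(0.979000+0.947200+0.939900+0.933600+0.907900))/(1+1219/55857) = 8781/10000 ≈ 0.878100
step 7 [3.5y] bond c/2=1/200: DF=(902781/1000000 − 1/200·(0.979000+0.947200+0.939900+0.933600+0.907900+0.878100))/(1+1/200) = 1741/2000 ≈ 0.870500

1 1/2 979/1000
2 1 592/625
3 3/2 9399/10000
4 2 1167/1250
5 5/2 9079/10000
6 3 8781/10000
7 7/2 1741/2000
f(1y,3.5y) = ((592/625)/(1741/2000) − 1)/(5/2) = 1534/43525 ≈ 3.5244%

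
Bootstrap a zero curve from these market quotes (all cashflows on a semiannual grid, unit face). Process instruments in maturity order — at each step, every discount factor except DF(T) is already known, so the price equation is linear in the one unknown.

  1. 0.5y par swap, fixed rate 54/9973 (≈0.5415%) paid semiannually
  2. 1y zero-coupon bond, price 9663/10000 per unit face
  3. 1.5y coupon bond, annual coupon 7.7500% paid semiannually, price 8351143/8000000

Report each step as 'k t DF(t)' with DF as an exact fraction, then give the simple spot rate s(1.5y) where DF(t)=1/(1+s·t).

1 1/2 9973/10000
2 1 9663/10000
3 3/2 9317/10000
s(1.5y) = (1/(9317/10000) − 1)/(3/2) = 1366/27951 ≈ 4.8871%

step 1 [0.5y] swap r/2=27/9973: DF=(1 − 27/9973·(0))/(1+27/9973) = 9973/10000 ≈ 0.997300
step 2 [1y] zero: DF = P = 9663/10000 ≈ 0.966300
step 3 [1.5y] bond c/2=31/800: DF=(8351143/8000000 − 31/800·(0.997300+0.966300))/(1+31/800) = 9317/10000 ≈ 0.931700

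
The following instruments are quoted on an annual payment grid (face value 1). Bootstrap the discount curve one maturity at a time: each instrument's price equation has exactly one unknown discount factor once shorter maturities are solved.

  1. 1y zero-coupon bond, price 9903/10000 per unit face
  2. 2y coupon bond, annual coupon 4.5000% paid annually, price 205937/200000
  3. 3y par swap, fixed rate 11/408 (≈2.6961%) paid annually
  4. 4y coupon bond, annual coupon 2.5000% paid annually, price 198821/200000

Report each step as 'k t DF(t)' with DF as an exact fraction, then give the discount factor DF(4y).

1 1 9903/10000
2 2 9427/10000
3 3 923/1000
4 4 4501/5000
DF(4y) = 4501/5000 ≈ 0.900200

step 1 [1y] zero: DF = P = 9903/10000 ≈ 0.990300
step 2 [2y] bond c/1=9/200: DF=(205937/200000 − 9/200·(0.990300))/(1+9/200) = 9427/10000 ≈ 0.942700
step 3 [3y] swap r/1=11/408: DF=(1 − 11/408·(0.990300+0.942700))/(1+11/408) = 923/1000 ≈ 0.923000
step 4 [4y] bond c/1=1/40: DF=(198821/200000 − 1/40·(0.990300+0.942700+0.923000))/(1+1/40) = 4501/5000 ≈ 0.900200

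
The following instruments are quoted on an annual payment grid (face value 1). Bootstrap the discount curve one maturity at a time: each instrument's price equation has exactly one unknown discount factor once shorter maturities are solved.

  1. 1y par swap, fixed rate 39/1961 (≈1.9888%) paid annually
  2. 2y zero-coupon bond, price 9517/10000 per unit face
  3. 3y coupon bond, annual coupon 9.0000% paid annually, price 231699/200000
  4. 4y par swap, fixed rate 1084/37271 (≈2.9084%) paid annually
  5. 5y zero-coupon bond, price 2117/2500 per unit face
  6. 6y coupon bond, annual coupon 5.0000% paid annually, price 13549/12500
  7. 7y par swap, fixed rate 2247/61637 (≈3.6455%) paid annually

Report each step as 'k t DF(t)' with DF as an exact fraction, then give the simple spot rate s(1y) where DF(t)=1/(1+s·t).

1 1 1961/2000
2 2 9517/10000
3 3 9033/10000
4 4 2229/2500
5 5 2117/2500
6 6 1629/2000
7 7 7753/10000
s(1y) = (1/(1961/2000) − 1)/(1) = 39/1961 ≈ 1.9888%

step 1 [1y] swap r/1=39/1961: DF=(1 − 39/1961·(0))/(1+39/1961) = 1961/2000 ≈ 0.980500
step 2 [2y] zero: DF = P = 9517/10000 ≈ 0.951700
step 3 [3y] bond c/1=9/100: DF=(231699/200000 − 9/100·(0.980500+0.951700))/(1+9/100) = 9033/10000 ≈ 0.903300
step 4 [4y] swap r/1=1084/37271: DF=(1 − 1084/37271·(0.980500+0.951700+0.903300))/(1+1084/37271) = 2229/2500 ≈ 0.891600
step 5 [5y] zero: DF = P = 2117/2500 ≈ 0.846800
step 6 [6y] bond c/1=1/20: DF=(13549/12500 − 1/20·(0.980500+0.951700+0.903300+0.891600+0.846800))/(1+1/20) = 1629/2000 ≈ 0.814500
step 7 [7y] swap r/1=2247/61637: DF=(1 − 2247/61637·(0.980500+0.951700+0.903300+0.891600+0.846800+0.814500))/(1+2247/61637) = 7753/10000 ≈ 0.775300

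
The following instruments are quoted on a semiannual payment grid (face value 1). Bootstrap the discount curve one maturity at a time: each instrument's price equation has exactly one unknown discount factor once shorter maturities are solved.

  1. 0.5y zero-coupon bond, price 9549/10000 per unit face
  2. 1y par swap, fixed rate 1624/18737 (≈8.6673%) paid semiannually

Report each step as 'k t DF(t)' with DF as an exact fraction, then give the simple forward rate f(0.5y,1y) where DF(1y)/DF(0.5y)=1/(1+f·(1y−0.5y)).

1 1/2 9549/10000
2 1 2297/2500
f(0.5y,1y) = ((9549/10000)/(2297/2500) − 1)/(1/2) = 361/4594 ≈ 7.8581%

step 1 [0.5y] zero: DF = P = 9549/10000 ≈ 0.954900
step 2 [1y] swap r/2=812/18737: DF=(1 − 812/18737·(0.954900))/(1+812/18737) = 2297/2500 ≈ 0.918800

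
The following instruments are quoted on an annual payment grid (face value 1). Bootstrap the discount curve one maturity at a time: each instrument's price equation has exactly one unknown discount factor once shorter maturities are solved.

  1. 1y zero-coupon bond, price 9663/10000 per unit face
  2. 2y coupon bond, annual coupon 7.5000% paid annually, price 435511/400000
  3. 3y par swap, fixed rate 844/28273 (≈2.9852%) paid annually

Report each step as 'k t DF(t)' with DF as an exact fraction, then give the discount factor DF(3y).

step 1 [1y] zero: DF = P = 9663/10000 ≈ 0.966300
step 2 [2y] bond c/1=3/40: DF=(435511/400000 − 3/40·(0.966300))/(1+3/40) = 4727/5000 ≈ 0.945400
step 3 [3y] swap r/1=844/28273: DF=(1 − 844/28273·(0.966300+0.945400))/(1+844/28273) = 2289/2500 ≈ 0.915600

1 1 9663/10000
2 2 4727/5000
3 3 2289/2500
DF(3y) = 2289/2500 ≈ 0.915600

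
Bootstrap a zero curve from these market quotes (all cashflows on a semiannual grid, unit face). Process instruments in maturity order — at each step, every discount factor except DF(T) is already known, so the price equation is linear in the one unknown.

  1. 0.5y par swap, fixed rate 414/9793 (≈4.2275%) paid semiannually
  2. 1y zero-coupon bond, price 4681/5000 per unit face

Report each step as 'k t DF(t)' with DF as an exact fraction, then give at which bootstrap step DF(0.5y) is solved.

step 1 [0.5y] swap r/2=207/9793: DF=(1 − 207/9793·(0))/(1+207/9793) = 9793/10000 ≈ 0.979300
step 2 [1y] zero: DF = P = 4681/5000 ≈ 0.936200

1 1/2 9793/10000
2 1 4681/5000
DF(0.5y) is solved at step 1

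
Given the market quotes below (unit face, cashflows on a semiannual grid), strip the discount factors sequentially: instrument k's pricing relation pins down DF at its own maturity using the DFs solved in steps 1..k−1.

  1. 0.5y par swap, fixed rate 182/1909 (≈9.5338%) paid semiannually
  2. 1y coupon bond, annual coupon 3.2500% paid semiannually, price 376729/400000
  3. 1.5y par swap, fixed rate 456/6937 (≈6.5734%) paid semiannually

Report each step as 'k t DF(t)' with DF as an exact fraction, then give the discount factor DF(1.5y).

step 1 [0.5y] swap r/2=91/1909: DF=(1 − 91/1909·(0))/(1+91/1909) = 1909/2000 ≈ 0.954500
step 2 [1y] bond c/2=13/800: DF=(376729/400000 − 13/800·(0.954500))/(1+13/800) = 1823/2000 ≈ 0.911500
step 3 [1.5y] swap r/2=228/6937: DF=(1 − 228/6937·(0.954500+0.911500))/(1+228/6937) = 568/625 ≈ 0.908800

1 1/2 1909/2000
2 1 1823/2000
3 3/2 568/625
DF(1.5y) = 568/625 ≈ 0.908800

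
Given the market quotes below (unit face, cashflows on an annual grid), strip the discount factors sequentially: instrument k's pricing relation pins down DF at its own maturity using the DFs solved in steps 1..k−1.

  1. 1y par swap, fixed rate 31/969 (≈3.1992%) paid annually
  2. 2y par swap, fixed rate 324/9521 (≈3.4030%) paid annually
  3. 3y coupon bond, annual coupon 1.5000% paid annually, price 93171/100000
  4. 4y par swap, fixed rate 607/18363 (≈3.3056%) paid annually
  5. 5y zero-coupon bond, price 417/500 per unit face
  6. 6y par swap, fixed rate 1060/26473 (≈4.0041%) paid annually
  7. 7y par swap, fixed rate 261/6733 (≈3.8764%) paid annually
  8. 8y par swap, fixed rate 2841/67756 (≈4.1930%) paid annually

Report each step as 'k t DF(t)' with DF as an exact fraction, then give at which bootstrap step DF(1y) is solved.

1 1 969/1000
2 2 1169/1250
3 3 4449/5000
4 4 4393/5000
5 5 417/500
6 6 197/250
7 7 7651/10000
8 8 7159/10000
DF(1y) is solved at step 1

step 1 [1y] swap r/1=31/969: DF=(1 − 31/969·(0))/(1+31/969) = 969/1000 ≈ 0.969000
step 2 [2y] swap r/1=324/9521: DF=(1 − 324/9521·(0.969000))/(1+324/9521) = 1169/1250 ≈ 0.935200
step 3 [3y] bond c/1=3/200: DF=(93171/100000 − 3/200·(0.969000+0.935200))/(1+3/200) = 4449/5000 ≈ 0.889800
step 4 [4y] swap r/1=607/18363: DF=(1 − 607/18363·(0.969000+0.935200+0.889800))/(1+607/18363) = 4393/5000 ≈ 0.878600
step 5 [5y] zero: DF = P = 417/500 ≈ 0.834000
step 6 [6y] swap r/1=1060/26473: DF=(1 − 1060/26473·(0.969000+0.935200+0.889800+0.878600+0.834000))/(1+1060/26473) = 197/250 ≈ 0.788000
step 7 [7y] swap r/1=261/6733: DF=(1 − 261/6733·(0.969000+0.935200+0.889800+0.878600+0.834000+0.788000))/(1+261/6733) = 7651/10000 ≈ 0.765100
step 8 [8y] swap r/1=2841/67756: DF=(1 − 2841/67756·(0.969000+0.935200+0.889800+0.878600+0.834000+0.788000+0.765100))/(1+2841/67756) = 7159/10000 ≈ 0.715900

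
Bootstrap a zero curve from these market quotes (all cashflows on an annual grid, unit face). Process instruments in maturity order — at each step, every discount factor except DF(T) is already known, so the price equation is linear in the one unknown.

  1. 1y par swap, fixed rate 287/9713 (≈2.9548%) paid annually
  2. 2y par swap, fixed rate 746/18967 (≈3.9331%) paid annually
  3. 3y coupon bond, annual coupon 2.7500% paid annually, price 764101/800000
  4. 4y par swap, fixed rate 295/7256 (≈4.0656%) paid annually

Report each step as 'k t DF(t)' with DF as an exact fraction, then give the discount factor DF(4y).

step 1 [1y] swap r/1=287/9713: DF=(1 − 287/9713·(0))/(1+287/9713) = 9713/10000 ≈ 0.971300
step 2 [2y] swap r/1=746/18967: DF=(1 − 746/18967·(0.971300))/(1+746/18967) = 4627/5000 ≈ 0.925400
step 3 [3y] bond c/1=11/400: DF=(764101/800000 − 11/400·(0.971300+0.925400))/(1+11/400) = 2197/2500 ≈ 0.878800
step 4 [4y] swap r/1=295/7256: DF=(1 − 295/7256·(0.971300+0.925400+0.878800))/(1+295/7256) = 341/400 ≈ 0.852500

1 1 9713/10000
2 2 4627/5000
3 3 2197/2500
4 4 341/400
DF(4y) = 341/400 ≈ 0.852500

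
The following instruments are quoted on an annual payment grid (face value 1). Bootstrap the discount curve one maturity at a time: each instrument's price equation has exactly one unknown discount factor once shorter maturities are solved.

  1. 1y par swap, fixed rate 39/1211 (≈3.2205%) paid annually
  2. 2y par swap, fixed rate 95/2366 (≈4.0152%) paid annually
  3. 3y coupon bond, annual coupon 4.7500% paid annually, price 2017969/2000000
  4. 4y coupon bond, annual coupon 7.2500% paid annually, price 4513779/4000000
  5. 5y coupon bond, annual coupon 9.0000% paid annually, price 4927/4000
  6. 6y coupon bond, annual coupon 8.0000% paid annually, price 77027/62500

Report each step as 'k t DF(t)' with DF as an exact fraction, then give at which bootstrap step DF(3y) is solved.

step 1 [1y] swap r/1=39/1211: DF=(1 − 39/1211·(0))/(1+39/1211) = 1211/1250 ≈ 0.968800
step 2 [2y] swap r/1=95/2366: DF=(1 − 95/2366·(0.968800))/(1+95/2366) = 231/250 ≈ 0.924000
step 3 [3y] bond c/1=19/400: DF=(2017969/2000000 − 19/400·(0.968800+0.924000))/(1+19/400) = 4387/5000 ≈ 0.877400
step 4 [4y] bond c/1=29/400: DF=(4513779/4000000 − 29/400·(0.968800+0.924000+0.877400))/(1+29/400) = 8649/10000 ≈ 0.864900
step 5 [5y] bond c/1=9/100: DF=(4927/4000 − 9/100·(0.968800+0.924000+0.877400+0.864900))/(1+9/100) = 8299/10000 ≈ 0.829900
step 6 [6y] bond c/1=2/25: DF=(77027/62500 − 2/25·(0.968800+0.924000+0.877400+0.864900+0.829900))/(1+2/25) = 1013/1250 ≈ 0.810400

1 1 1211/1250
2 2 231/250
3 3 4387/5000
4 4 8649/10000
5 5 8299/10000
6 6 1013/1250
DF(3y) is solved at step 3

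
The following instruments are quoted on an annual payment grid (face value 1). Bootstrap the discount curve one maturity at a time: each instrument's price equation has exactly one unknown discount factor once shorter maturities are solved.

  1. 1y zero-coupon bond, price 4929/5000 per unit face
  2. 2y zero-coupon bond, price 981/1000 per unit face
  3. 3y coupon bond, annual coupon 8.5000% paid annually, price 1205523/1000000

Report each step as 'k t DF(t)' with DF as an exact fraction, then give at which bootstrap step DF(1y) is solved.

step 1 [1y] zero: DF = P = 4929/5000 ≈ 0.985800
step 2 [2y] zero: DF = P = 981/1000 ≈ 0.981000
step 3 [3y] bond c/1=17/200: DF=(1205523/1000000 − 17/200·(0.985800+0.981000))/(1+17/200) = 957/1000 ≈ 0.957000

1 1 4929/5000
2 2 981/1000
3 3 957/1000
DF(1y) is solved at step 1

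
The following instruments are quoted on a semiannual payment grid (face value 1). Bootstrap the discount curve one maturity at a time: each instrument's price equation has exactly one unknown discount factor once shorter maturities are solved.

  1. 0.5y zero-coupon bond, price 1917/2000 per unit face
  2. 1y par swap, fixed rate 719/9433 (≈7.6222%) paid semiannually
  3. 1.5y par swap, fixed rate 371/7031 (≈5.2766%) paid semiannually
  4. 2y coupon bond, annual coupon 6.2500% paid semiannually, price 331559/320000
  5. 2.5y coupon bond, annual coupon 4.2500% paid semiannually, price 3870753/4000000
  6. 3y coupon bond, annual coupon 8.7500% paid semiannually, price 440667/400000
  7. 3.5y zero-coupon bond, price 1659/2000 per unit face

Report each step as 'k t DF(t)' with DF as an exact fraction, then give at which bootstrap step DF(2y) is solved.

1 1/2 1917/2000
2 1 9281/10000
3 3/2 4629/5000
4 2 1839/2000
5 5/2 8699/10000
6 3 4313/5000
7 7/2 1659/2000
DF(2y) is solved at step 4

step 1 [0.5y] zero: DF = P = 1917/2000 ≈ 0.958500
step 2 [1y] swap r/2=719/18866: DF=(1 − 719/18866·(0.958500))/(1+719/18866) = 9281/10000 ≈ 0.928100
step 3 [1.5y] swap r/2=371/14062: DF=(1 − 371/14062·(0.958500+0.928100))/(1+371/14062) = 4629/5000 ≈ 0.925800
step 4 [2y] bond c/2=1/32: DF=(331559/320000 − 1/32·(0.958500+0.928100+0.925800))/(1+1/32) = 1839/2000 ≈ 0.919500
step 5 [2.5y] bond c/2=17/800: DF=(3870753/4000000 − 17/800·(0.958500+0.928100+0.925800+0.919500))/(1+17/800) = 8699/10000 ≈ 0.869900
step 6 [3y] bond c/2=7/160: DF=(440667/400000 − 7/160·(0.958500+0.928100+0.925800+0.919500+0.869900))/(1+7/160) = 4313/5000 ≈ 0.862600
step 7 [3.5y] zero: DF = P = 1659/2000 ≈ 0.829500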